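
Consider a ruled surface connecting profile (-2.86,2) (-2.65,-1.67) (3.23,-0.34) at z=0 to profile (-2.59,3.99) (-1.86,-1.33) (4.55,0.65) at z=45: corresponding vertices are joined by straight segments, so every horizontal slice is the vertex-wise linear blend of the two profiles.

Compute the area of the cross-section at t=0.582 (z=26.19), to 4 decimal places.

Cross-section at t=0.582: each vertex is (1-t)·p0[i] + t·p1[i].
  v1: (1-0.582)·(-2.86,2) + 0.582·(-2.59,3.99) = (-2.7029,3.1582)
  v2: (1-0.582)·(-2.65,-1.67) + 0.582·(-1.86,-1.33) = (-2.1902,-1.4721)
  v3: (1-0.582)·(3.23,-0.34) + 0.582·(4.55,0.65) = (3.9982,0.2362)
Shoelace sum Σ(x_i·y_{i+1} − x_{i+1}·y_i):
  i=1: -2.7029·-1.4721 − -2.1902·3.1582 = +10.8960 (running +10.8960)
  i=2: -2.1902·0.2362 − 3.9982·-1.4721 = +5.3686 (running +16.2646)
  i=3: 3.9982·3.1582 − -2.7029·0.2362 = +13.2655 (running +29.5302)
Area = |Σ|/2 = |29.5302|/2 = 14.7651

Area at t=0.582: 14.7651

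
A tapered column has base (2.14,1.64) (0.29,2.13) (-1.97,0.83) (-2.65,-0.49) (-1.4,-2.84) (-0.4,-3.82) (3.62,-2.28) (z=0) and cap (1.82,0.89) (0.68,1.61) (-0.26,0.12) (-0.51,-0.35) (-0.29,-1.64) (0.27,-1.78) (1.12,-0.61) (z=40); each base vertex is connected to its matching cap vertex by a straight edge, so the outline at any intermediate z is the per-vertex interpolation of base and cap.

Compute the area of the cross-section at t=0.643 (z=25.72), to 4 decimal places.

Cross-section at t=0.643: each vertex is (1-t)·p0[i] + t·p1[i].
  v1: (1-0.643)·(2.14,1.64) + 0.643·(1.82,0.89) = (1.9342,1.1578)
  v2: (1-0.643)·(0.29,2.13) + 0.643·(0.68,1.61) = (0.5408,1.7956)
  v3: (1-0.643)·(-1.97,0.83) + 0.643·(-0.26,0.12) = (-0.8705,0.3735)
  v4: (1-0.643)·(-2.65,-0.49) + 0.643·(-0.51,-0.35) = (-1.2740,-0.4000)
  v5: (1-0.643)·(-1.4,-2.84) + 0.643·(-0.29,-1.64) = (-0.6863,-2.0684)
  v6: (1-0.643)·(-0.4,-3.82) + 0.643·(0.27,-1.78) = (0.0308,-2.5083)
  v7: (1-0.643)·(3.62,-2.28) + 0.643·(1.12,-0.61) = (2.0125,-1.2062)
Shoelace sum Σ(x_i·y_{i+1} − x_{i+1}·y_i):
  i=1: 1.9342·1.7956 − 0.5408·1.1578 = +2.8471 (running +2.8471)
  i=2: 0.5408·0.3735 − -0.8705·1.7956 = +1.7650 (running +4.6121)
  i=3: -0.8705·-0.4000 − -1.2740·0.3735 = +0.8240 (running +5.4361)
  i=4: -1.2740·-2.0684 − -0.6863·-0.4000 = +2.3606 (running +7.7967)
  i=5: -0.6863·-2.5083 − 0.0308·-2.0684 = +1.7851 (running +9.5818)
  i=6: 0.0308·-1.2062 − 2.0125·-2.5083 = +5.0108 (running +14.5925)
  i=7: 2.0125·1.1578 − 1.9342·-1.2062 = +4.6630 (running +19.2556)
Area = |Σ|/2 = |19.2556|/2 = 9.6278

Area at t=0.643: 9.6278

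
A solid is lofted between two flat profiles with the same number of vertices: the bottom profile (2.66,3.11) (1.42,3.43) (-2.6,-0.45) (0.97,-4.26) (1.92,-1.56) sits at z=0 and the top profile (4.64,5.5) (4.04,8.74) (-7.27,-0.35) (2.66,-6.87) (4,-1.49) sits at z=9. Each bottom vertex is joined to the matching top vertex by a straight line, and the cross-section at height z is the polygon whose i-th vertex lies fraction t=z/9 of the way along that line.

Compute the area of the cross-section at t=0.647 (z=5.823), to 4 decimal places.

Cross-section at t=0.647: each vertex is (1-t)·p0[i] + t·p1[i].
  v1: (1-0.647)·(2.66,3.11) + 0.647·(4.64,5.5) = (3.9411,4.6563)
  v2: (1-0.647)·(1.42,3.43) + 0.647·(4.04,8.74) = (3.1151,6.8656)
  v3: (1-0.647)·(-2.6,-0.45) + 0.647·(-7.27,-0.35) = (-5.6215,-0.3853)
  v4: (1-0.647)·(0.97,-4.26) + 0.647·(2.66,-6.87) = (2.0634,-5.9487)
  v5: (1-0.647)·(1.92,-1.56) + 0.647·(4,-1.49) = (3.2658,-1.5147)
Shoelace sum Σ(x_i·y_{i+1} − x_{i+1}·y_i):
  i=1: 3.9411·6.8656 − 3.1151·4.6563 = +12.5525 (running +12.5525)
  i=2: 3.1151·-0.3853 − -5.6215·6.8656 = +37.3945 (running +49.9470)
  i=3: -5.6215·-5.9487 − 2.0634·-0.3853 = +34.2354 (running +84.1824)
  i=4: 2.0634·-1.5147 − 3.2658·-5.9487 = +16.3014 (running +100.4838)
  i=5: 3.2658·4.6563 − 3.9411·-1.5147 = +21.1760 (running +121.6599)
Area = |Σ|/2 = |121.6599|/2 = 60.8299

Area at t=0.647: 60.8299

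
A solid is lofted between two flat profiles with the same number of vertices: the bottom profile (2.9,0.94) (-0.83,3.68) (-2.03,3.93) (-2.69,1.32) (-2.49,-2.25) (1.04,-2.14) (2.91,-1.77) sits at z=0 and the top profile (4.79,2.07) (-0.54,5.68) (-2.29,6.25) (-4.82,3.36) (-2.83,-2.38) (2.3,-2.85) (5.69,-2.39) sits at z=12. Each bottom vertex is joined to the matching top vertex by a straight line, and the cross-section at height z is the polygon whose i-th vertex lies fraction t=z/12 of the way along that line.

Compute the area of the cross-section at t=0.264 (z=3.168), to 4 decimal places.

Cross-section at t=0.264: each vertex is (1-t)·p0[i] + t·p1[i].
  v1: (1-0.264)·(2.9,0.94) + 0.264·(4.79,2.07) = (3.3990,1.2383)
  v2: (1-0.264)·(-0.83,3.68) + 0.264·(-0.54,5.68) = (-0.7534,4.2080)
  v3: (1-0.264)·(-2.03,3.93) + 0.264·(-2.29,6.25) = (-2.0986,4.5425)
  v4: (1-0.264)·(-2.69,1.32) + 0.264·(-4.82,3.36) = (-3.2523,1.8586)
  v5: (1-0.264)·(-2.49,-2.25) + 0.264·(-2.83,-2.38) = (-2.5798,-2.2843)
  v6: (1-0.264)·(1.04,-2.14) + 0.264·(2.3,-2.85) = (1.3726,-2.3274)
  v7: (1-0.264)·(2.91,-1.77) + 0.264·(5.69,-2.39) = (3.6439,-1.9337)
Shoelace sum Σ(x_i·y_{i+1} − x_{i+1}·y_i):
  i=1: 3.3990·4.2080 − -0.7534·1.2383 = +15.2358 (running +15.2358)
  i=2: -0.7534·4.5425 − -2.0986·4.2080 = +5.4086 (running +20.6444)
  i=3: -2.0986·1.8586 − -3.2523·4.5425 = +10.8732 (running +31.5176)
  i=4: -3.2523·-2.2843 − -2.5798·1.8586 = +12.2240 (running +43.7415)
  i=5: -2.5798·-2.3274 − 1.3726·-2.2843 = +9.1398 (running +52.8813)
  i=6: 1.3726·-1.9337 − 3.6439·-2.3274 = +5.8268 (running +58.7081)
  i=7: 3.6439·1.2383 − 3.3990·-1.9337 = +11.0848 (running +69.7929)
Area = |Σ|/2 = |69.7929|/2 = 34.8965

Area at t=0.264: 34.8965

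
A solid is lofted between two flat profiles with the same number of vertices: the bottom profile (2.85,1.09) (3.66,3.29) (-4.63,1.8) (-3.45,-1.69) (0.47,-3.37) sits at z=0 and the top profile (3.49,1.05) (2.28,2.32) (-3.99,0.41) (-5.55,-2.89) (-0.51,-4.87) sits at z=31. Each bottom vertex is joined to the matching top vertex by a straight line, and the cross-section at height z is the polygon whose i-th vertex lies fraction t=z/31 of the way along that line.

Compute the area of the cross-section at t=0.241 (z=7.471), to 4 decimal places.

Area at t=0.241: 32.7413

Cross-section at t=0.241: each vertex is (1-t)·p0[i] + t·p1[i].
  v1: (1-0.241)·(2.85,1.09) + 0.241·(3.49,1.05) = (3.0042,1.0804)
  v2: (1-0.241)·(3.66,3.29) + 0.241·(2.28,2.32) = (3.3274,3.0562)
  v3: (1-0.241)·(-4.63,1.8) + 0.241·(-3.99,0.41) = (-4.4758,1.4650)
  v4: (1-0.241)·(-3.45,-1.69) + 0.241·(-5.55,-2.89) = (-3.9561,-1.9792)
  v5: (1-0.241)·(0.47,-3.37) + 0.241·(-0.51,-4.87) = (0.2338,-3.7315)
Shoelace sum Σ(x_i·y_{i+1} − x_{i+1}·y_i):
  i=1: 3.0042·3.0562 − 3.3274·1.0804 = +5.5868 (running +5.5868)
  i=2: 3.3274·1.4650 − -4.4758·3.0562 = +18.5537 (running +24.1405)
  i=3: -4.4758·-1.9792 − -3.9561·1.4650 = +14.6542 (running +38.7946)
  i=4: -3.9561·-3.7315 − 0.2338·-1.9792 = +15.2250 (running +54.0196)
  i=5: 0.2338·1.0804 − 3.0042·-3.7315 = +11.4629 (running +65.4825)
Area = |Σ|/2 = |65.4825|/2 = 32.7413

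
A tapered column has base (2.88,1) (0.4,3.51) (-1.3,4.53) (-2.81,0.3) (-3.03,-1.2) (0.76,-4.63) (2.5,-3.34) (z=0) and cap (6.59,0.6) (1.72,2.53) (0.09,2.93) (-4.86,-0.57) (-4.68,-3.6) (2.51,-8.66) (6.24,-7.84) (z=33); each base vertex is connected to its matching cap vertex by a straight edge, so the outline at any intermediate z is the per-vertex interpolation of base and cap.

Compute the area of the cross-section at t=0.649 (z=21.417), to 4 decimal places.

Cross-section at t=0.649: each vertex is (1-t)·p0[i] + t·p1[i].
  v1: (1-0.649)·(2.88,1) + 0.649·(6.59,0.6) = (5.2878,0.7404)
  v2: (1-0.649)·(0.4,3.51) + 0.649·(1.72,2.53) = (1.2567,2.8740)
  v3: (1-0.649)·(-1.3,4.53) + 0.649·(0.09,2.93) = (-0.3979,3.4916)
  v4: (1-0.649)·(-2.81,0.3) + 0.649·(-4.86,-0.57) = (-4.1405,-0.2646)
  v5: (1-0.649)·(-3.03,-1.2) + 0.649·(-4.68,-3.6) = (-4.1008,-2.7576)
  v6: (1-0.649)·(0.76,-4.63) + 0.649·(2.51,-8.66) = (1.8958,-7.2455)
  v7: (1-0.649)·(2.5,-3.34) + 0.649·(6.24,-7.84) = (4.9273,-6.2605)
Shoelace sum Σ(x_i·y_{i+1} − x_{i+1}·y_i):
  i=1: 5.2878·2.8740 − 1.2567·0.7404 = +14.2666 (running +14.2666)
  i=2: 1.2567·3.4916 − -0.3979·2.8740 = +5.5314 (running +19.7979)
  i=3: -0.3979·-0.2646 − -4.1405·3.4916 = +14.5621 (running +34.3600)
  i=4: -4.1405·-2.7576 − -4.1008·-0.2646 = +10.3325 (running +44.6925)
  i=5: -4.1008·-7.2455 − 1.8958·-2.7576 = +34.9403 (running +79.6328)
  i=6: 1.8958·-6.2605 − 4.9273·-7.2455 = +23.8320 (running +103.4648)
  i=7: 4.9273·0.7404 − 5.2878·-6.2605 = +36.7524 (running +140.2171)
Area = |Σ|/2 = |140.2171|/2 = 70.1086

Area at t=0.649: 70.1086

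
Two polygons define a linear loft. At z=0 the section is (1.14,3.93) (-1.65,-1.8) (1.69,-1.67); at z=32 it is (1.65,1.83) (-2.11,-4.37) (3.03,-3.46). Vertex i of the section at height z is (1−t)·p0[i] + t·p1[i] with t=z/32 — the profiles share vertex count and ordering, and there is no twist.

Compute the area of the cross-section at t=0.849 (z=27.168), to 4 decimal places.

Area at t=0.849: 13.4873

Cross-section at t=0.849: each vertex is (1-t)·p0[i] + t·p1[i].
  v1: (1-0.849)·(1.14,3.93) + 0.849·(1.65,1.83) = (1.5730,2.1471)
  v2: (1-0.849)·(-1.65,-1.8) + 0.849·(-2.11,-4.37) = (-2.0405,-3.9819)
  v3: (1-0.849)·(1.69,-1.67) + 0.849·(3.03,-3.46) = (2.8277,-3.1897)
Shoelace sum Σ(x_i·y_{i+1} − x_{i+1}·y_i):
  i=1: 1.5730·-3.9819 − -2.0405·2.1471 = -1.8823 (running -1.8823)
  i=2: -2.0405·-3.1897 − 2.8277·-3.9819 = +17.7683 (running +15.8860)
  i=3: 2.8277·2.1471 − 1.5730·-3.1897 = +11.0887 (running +26.9746)
Area = |Σ|/2 = |26.9746|/2 = 13.4873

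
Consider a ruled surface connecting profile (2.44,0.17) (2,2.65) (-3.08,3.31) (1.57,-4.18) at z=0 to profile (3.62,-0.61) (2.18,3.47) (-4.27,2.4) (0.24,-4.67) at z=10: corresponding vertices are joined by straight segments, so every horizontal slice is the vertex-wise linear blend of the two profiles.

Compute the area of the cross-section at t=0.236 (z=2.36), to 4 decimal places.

Area at t=0.236: 22.9231

Cross-section at t=0.236: each vertex is (1-t)·p0[i] + t·p1[i].
  v1: (1-0.236)·(2.44,0.17) + 0.236·(3.62,-0.61) = (2.7185,-0.0141)
  v2: (1-0.236)·(2,2.65) + 0.236·(2.18,3.47) = (2.0425,2.8435)
  v3: (1-0.236)·(-3.08,3.31) + 0.236·(-4.27,2.4) = (-3.3608,3.0952)
  v4: (1-0.236)·(1.57,-4.18) + 0.236·(0.24,-4.67) = (1.2561,-4.2956)
Shoelace sum Σ(x_i·y_{i+1} − x_{i+1}·y_i):
  i=1: 2.7185·2.8435 − 2.0425·-0.0141 = +7.7588 (running +7.7588)
  i=2: 2.0425·3.0952 − -3.3608·2.8435 = +15.8786 (running +23.6374)
  i=3: -3.3608·-4.2956 − 1.2561·3.0952 = +10.5490 (running +34.1864)
  i=4: 1.2561·-0.0141 − 2.7185·-4.2956 = +11.6599 (running +45.8463)
Area = |Σ|/2 = |45.8463|/2 = 22.9231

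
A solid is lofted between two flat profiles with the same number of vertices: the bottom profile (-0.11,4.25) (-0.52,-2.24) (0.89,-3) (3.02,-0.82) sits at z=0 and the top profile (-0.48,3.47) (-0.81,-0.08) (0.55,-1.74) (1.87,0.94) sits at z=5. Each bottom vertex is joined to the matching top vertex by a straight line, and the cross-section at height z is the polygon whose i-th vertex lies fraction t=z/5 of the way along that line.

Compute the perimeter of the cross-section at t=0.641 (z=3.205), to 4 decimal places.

Perimeter at t=0.641: 13.8454

Cross-section at t=0.641: each vertex is (1-t)·p0[i] + t·p1[i].
  v1: (1-0.641)·(-0.11,4.25) + 0.641·(-0.48,3.47) = (-0.3472,3.7500)
  v2: (1-0.641)·(-0.52,-2.24) + 0.641·(-0.81,-0.08) = (-0.7059,-0.8554)
  v3: (1-0.641)·(0.89,-3) + 0.641·(0.55,-1.74) = (0.6721,-2.1923)
  v4: (1-0.641)·(3.02,-0.82) + 0.641·(1.87,0.94) = (2.2828,0.3082)
Perimeter = Σ |v_{i+1} − v_i|:
  edge 1→2: √(-0.3587² + -4.6055²) = 4.6194 (running 4.6194)
  edge 2→3: √(1.3780² + -1.3369²) = 1.9199 (running 6.5393)
  edge 3→4: √(1.6108² + 2.5005²) = 2.9744 (running 9.5137)
  edge 4→1: √(-2.6300² + 3.4419²) = 4.3317 (running 13.8454)
Perimeter = 13.8454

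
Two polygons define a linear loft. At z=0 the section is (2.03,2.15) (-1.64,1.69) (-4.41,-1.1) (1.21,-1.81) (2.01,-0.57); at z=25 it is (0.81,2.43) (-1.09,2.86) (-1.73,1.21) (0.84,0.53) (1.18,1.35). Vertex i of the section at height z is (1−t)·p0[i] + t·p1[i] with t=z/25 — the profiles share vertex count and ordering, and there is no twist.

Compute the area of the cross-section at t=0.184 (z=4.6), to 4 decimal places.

Cross-section at t=0.184: each vertex is (1-t)·p0[i] + t·p1[i].
  v1: (1-0.184)·(2.03,2.15) + 0.184·(0.81,2.43) = (1.8055,2.2015)
  v2: (1-0.184)·(-1.64,1.69) + 0.184·(-1.09,2.86) = (-1.5388,1.9053)
  v3: (1-0.184)·(-4.41,-1.1) + 0.184·(-1.73,1.21) = (-3.9169,-0.6750)
  v4: (1-0.184)·(1.21,-1.81) + 0.184·(0.84,0.53) = (1.1419,-1.3794)
  v5: (1-0.184)·(2.01,-0.57) + 0.184·(1.18,1.35) = (1.8573,-0.2167)
Shoelace sum Σ(x_i·y_{i+1} − x_{i+1}·y_i):
  i=1: 1.8055·1.9053 − -1.5388·2.2015 = +6.8277 (running +6.8277)
  i=2: -1.5388·-0.6750 − -3.9169·1.9053 = +8.5014 (running +15.3291)
  i=3: -3.9169·-1.3794 − 1.1419·-0.6750 = +6.1739 (running +21.5030)
  i=4: 1.1419·-0.2167 − 1.8573·-1.3794 = +2.3145 (running +23.8175)
  i=5: 1.8573·2.2015 − 1.8055·-0.2167 = +4.4801 (running +28.2976)
Area = |Σ|/2 = |28.2976|/2 = 14.1488

Area at t=0.184: 14.1488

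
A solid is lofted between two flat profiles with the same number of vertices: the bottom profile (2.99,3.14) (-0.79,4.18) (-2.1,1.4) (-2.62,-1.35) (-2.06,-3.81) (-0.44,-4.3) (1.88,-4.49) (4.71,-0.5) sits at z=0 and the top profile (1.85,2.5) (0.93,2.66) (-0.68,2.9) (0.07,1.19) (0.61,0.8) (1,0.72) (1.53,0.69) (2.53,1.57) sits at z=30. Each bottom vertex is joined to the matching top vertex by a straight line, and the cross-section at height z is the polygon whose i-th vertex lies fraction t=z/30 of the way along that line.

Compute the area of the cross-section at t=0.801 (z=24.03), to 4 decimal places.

Area at t=0.801: 9.0254

Cross-section at t=0.801: each vertex is (1-t)·p0[i] + t·p1[i].
  v1: (1-0.801)·(2.99,3.14) + 0.801·(1.85,2.5) = (2.0769,2.6274)
  v2: (1-0.801)·(-0.79,4.18) + 0.801·(0.93,2.66) = (0.5877,2.9625)
  v3: (1-0.801)·(-2.1,1.4) + 0.801·(-0.68,2.9) = (-0.9626,2.6015)
  v4: (1-0.801)·(-2.62,-1.35) + 0.801·(0.07,1.19) = (-0.4653,0.6845)
  v5: (1-0.801)·(-2.06,-3.81) + 0.801·(0.61,0.8) = (0.0787,-0.1174)
  v6: (1-0.801)·(-0.44,-4.3) + 0.801·(1,0.72) = (0.7134,-0.2790)
  v7: (1-0.801)·(1.88,-4.49) + 0.801·(1.53,0.69) = (1.5997,-0.3408)
  v8: (1-0.801)·(4.71,-0.5) + 0.801·(2.53,1.57) = (2.9638,1.1581)
Shoelace sum Σ(x_i·y_{i+1} − x_{i+1}·y_i):
  i=1: 2.0769·2.9625 − 0.5877·2.6274 = +4.6085 (running +4.6085)
  i=2: 0.5877·2.6015 − -0.9626·2.9625 = +4.3806 (running +8.9891)
  i=3: -0.9626·0.6845 − -0.4653·2.6015 = +0.5516 (running +9.5407)
  i=4: -0.4653·-0.1174 − 0.0787·0.6845 = +0.0008 (running +9.5414)
  i=5: 0.0787·-0.2790 − 0.7134·-0.1174 = +0.0618 (running +9.6032)
  i=6: 0.7134·-0.3408 − 1.5997·-0.2790 = +0.2031 (running +9.8064)
  i=7: 1.5997·1.1581 − 2.9638·-0.3408 = +2.8626 (running +12.6690)
  i=8: 2.9638·2.6274 − 2.0769·1.1581 = +5.3819 (running +18.0509)
Area = |Σ|/2 = |18.0509|/2 = 9.0254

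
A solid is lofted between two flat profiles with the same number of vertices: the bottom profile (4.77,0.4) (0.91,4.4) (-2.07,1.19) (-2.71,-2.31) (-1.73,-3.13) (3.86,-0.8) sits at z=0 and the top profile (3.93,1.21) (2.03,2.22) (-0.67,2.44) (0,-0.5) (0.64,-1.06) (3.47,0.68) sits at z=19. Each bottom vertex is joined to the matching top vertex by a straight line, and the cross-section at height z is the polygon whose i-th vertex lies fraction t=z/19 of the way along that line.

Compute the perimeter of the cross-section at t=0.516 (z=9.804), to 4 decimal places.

Perimeter at t=0.516: 16.9334

Cross-section at t=0.516: each vertex is (1-t)·p0[i] + t·p1[i].
  v1: (1-0.516)·(4.77,0.4) + 0.516·(3.93,1.21) = (4.3366,0.8180)
  v2: (1-0.516)·(0.91,4.4) + 0.516·(2.03,2.22) = (1.4879,3.2751)
  v3: (1-0.516)·(-2.07,1.19) + 0.516·(-0.67,2.44) = (-1.3476,1.8350)
  v4: (1-0.516)·(-2.71,-2.31) + 0.516·(0,-0.5) = (-1.3116,-1.3760)
  v5: (1-0.516)·(-1.73,-3.13) + 0.516·(0.64,-1.06) = (-0.5071,-2.0619)
  v6: (1-0.516)·(3.86,-0.8) + 0.516·(3.47,0.68) = (3.6588,-0.0363)
Perimeter = Σ |v_{i+1} − v_i|:
  edge 1→2: √(-2.8486² + 2.4572²) = 3.7620 (running 3.7620)
  edge 2→3: √(-2.8355² + -1.4401²) = 3.1803 (running 6.9422)
  edge 3→4: √(0.0360² + -3.2110²) = 3.2112 (running 10.1535)
  edge 4→5: √(0.8046² + -0.6858²) = 1.0572 (running 11.2107)
  edge 5→6: √(4.1658² + 2.0256²) = 4.6322 (running 15.8429)
  edge 6→1: √(0.6778² + 0.8543²) = 1.0905 (running 16.9334)
Perimeter = 16.9334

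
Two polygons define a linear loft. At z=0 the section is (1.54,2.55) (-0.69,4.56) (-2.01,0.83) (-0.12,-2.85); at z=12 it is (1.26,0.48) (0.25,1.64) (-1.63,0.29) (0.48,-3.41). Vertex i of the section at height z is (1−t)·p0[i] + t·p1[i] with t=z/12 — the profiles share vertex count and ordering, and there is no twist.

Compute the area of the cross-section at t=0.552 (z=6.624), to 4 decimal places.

Cross-section at t=0.552: each vertex is (1-t)·p0[i] + t·p1[i].
  v1: (1-0.552)·(1.54,2.55) + 0.552·(1.26,0.48) = (1.3854,1.4074)
  v2: (1-0.552)·(-0.69,4.56) + 0.552·(0.25,1.64) = (-0.1711,2.9482)
  v3: (1-0.552)·(-2.01,0.83) + 0.552·(-1.63,0.29) = (-1.8002,0.5319)
  v4: (1-0.552)·(-0.12,-2.85) + 0.552·(0.48,-3.41) = (0.2112,-3.1591)
Shoelace sum Σ(x_i·y_{i+1} − x_{i+1}·y_i):
  i=1: 1.3854·2.9482 − -0.1711·1.4074 = +4.3253 (running +4.3253)
  i=2: -0.1711·0.5319 − -1.8002·2.9482 = +5.2164 (running +9.5417)
  i=3: -1.8002·-3.1591 − 0.2112·0.5319 = +5.5748 (running +15.1165)
  i=4: 0.2112·1.4074 − 1.3854·-3.1591 = +4.6740 (running +19.7905)
Area = |Σ|/2 = |19.7905|/2 = 9.8953

Area at t=0.552: 9.8953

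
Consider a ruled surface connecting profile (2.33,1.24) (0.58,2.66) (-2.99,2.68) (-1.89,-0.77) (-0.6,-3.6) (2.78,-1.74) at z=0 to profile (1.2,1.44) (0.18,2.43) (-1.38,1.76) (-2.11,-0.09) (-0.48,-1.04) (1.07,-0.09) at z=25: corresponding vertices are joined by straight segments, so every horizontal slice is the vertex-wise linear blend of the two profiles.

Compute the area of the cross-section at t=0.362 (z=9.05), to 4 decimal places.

Cross-section at t=0.362: each vertex is (1-t)·p0[i] + t·p1[i].
  v1: (1-0.362)·(2.33,1.24) + 0.362·(1.2,1.44) = (1.9209,1.3124)
  v2: (1-0.362)·(0.58,2.66) + 0.362·(0.18,2.43) = (0.4352,2.5767)
  v3: (1-0.362)·(-2.99,2.68) + 0.362·(-1.38,1.76) = (-2.4072,2.3470)
  v4: (1-0.362)·(-1.89,-0.77) + 0.362·(-2.11,-0.09) = (-1.9696,-0.5238)
  v5: (1-0.362)·(-0.6,-3.6) + 0.362·(-0.48,-1.04) = (-0.5566,-2.6733)
  v6: (1-0.362)·(2.78,-1.74) + 0.362·(1.07,-0.09) = (2.1610,-1.1427)
Shoelace sum Σ(x_i·y_{i+1} − x_{i+1}·y_i):
  i=1: 1.9209·2.5767 − 0.4352·1.3124 = +4.3786 (running +4.3786)
  i=2: 0.4352·2.3470 − -2.4072·2.5767 = +7.2241 (running +11.6027)
  i=3: -2.4072·-0.5238 − -1.9696·2.3470 = +5.8836 (running +17.4863)
  i=4: -1.9696·-2.6733 − -0.5566·-0.5238 = +4.9739 (running +22.4602)
  i=5: -0.5566·-1.1427 − 2.1610·-2.6733 = +6.4129 (running +28.8731)
  i=6: 2.1610·1.3124 − 1.9209·-1.1427 = +5.0311 (running +33.9042)
Area = |Σ|/2 = |33.9042|/2 = 16.9521

Area at t=0.362: 16.9521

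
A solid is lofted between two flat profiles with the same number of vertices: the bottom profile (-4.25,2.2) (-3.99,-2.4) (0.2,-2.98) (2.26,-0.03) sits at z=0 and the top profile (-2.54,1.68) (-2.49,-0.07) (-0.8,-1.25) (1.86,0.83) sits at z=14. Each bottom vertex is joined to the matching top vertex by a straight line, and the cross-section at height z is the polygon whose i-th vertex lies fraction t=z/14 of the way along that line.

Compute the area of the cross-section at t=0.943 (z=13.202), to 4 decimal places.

Cross-section at t=0.943: each vertex is (1-t)·p0[i] + t·p1[i].
  v1: (1-0.943)·(-4.25,2.2) + 0.943·(-2.54,1.68) = (-2.6375,1.7096)
  v2: (1-0.943)·(-3.99,-2.4) + 0.943·(-2.49,-0.07) = (-2.5755,-0.2028)
  v3: (1-0.943)·(0.2,-2.98) + 0.943·(-0.8,-1.25) = (-0.7430,-1.3486)
  v4: (1-0.943)·(2.26,-0.03) + 0.943·(1.86,0.83) = (1.8828,0.7810)
Shoelace sum Σ(x_i·y_{i+1} − x_{i+1}·y_i):
  i=1: -2.6375·-0.2028 − -2.5755·1.7096 = +4.9381 (running +4.9381)
  i=2: -2.5755·-1.3486 − -0.7430·-0.2028 = +3.3227 (running +8.2607)
  i=3: -0.7430·0.7810 − 1.8828·-1.3486 = +1.9589 (running +10.2196)
  i=4: 1.8828·1.7096 − -2.6375·0.7810 = +5.2787 (running +15.4984)
Area = |Σ|/2 = |15.4984|/2 = 7.7492

Area at t=0.943: 7.7492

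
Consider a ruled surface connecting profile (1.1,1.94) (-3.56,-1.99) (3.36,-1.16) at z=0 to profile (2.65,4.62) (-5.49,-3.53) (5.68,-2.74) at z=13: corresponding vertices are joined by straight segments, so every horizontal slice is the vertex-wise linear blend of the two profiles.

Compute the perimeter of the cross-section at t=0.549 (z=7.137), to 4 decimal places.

Perimeter at t=0.549: 24.4190

Cross-section at t=0.549: each vertex is (1-t)·p0[i] + t·p1[i].
  v1: (1-0.549)·(1.1,1.94) + 0.549·(2.65,4.62) = (1.9509,3.4113)
  v2: (1-0.549)·(-3.56,-1.99) + 0.549·(-5.49,-3.53) = (-4.6196,-2.8355)
  v3: (1-0.549)·(3.36,-1.16) + 0.549·(5.68,-2.74) = (4.6337,-2.0274)
Perimeter = Σ |v_{i+1} − v_i|:
  edge 1→2: √(-6.5705² + -6.2468²) = 9.0661 (running 9.0661)
  edge 2→3: √(9.2533² + 0.8080²) = 9.2885 (running 18.3546)
  edge 3→1: √(-2.6827² + 5.4387²) = 6.0644 (running 24.4190)
Perimeter = 24.4190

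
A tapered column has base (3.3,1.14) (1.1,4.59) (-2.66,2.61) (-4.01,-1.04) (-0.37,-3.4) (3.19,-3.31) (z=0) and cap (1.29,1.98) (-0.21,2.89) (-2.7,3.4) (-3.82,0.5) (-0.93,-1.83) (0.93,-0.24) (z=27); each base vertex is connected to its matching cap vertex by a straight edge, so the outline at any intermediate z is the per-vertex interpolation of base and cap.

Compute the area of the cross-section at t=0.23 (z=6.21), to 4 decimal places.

Cross-section at t=0.23: each vertex is (1-t)·p0[i] + t·p1[i].
  v1: (1-0.23)·(3.3,1.14) + 0.23·(1.29,1.98) = (2.8377,1.3332)
  v2: (1-0.23)·(1.1,4.59) + 0.23·(-0.21,2.89) = (0.7987,4.1990)
  v3: (1-0.23)·(-2.66,2.61) + 0.23·(-2.7,3.4) = (-2.6692,2.7917)
  v4: (1-0.23)·(-4.01,-1.04) + 0.23·(-3.82,0.5) = (-3.9663,-0.6858)
  v5: (1-0.23)·(-0.37,-3.4) + 0.23·(-0.93,-1.83) = (-0.4988,-3.0389)
  v6: (1-0.23)·(3.19,-3.31) + 0.23·(0.93,-0.24) = (2.6702,-2.6039)
Shoelace sum Σ(x_i·y_{i+1} − x_{i+1}·y_i):
  i=1: 2.8377·4.1990 − 0.7987·1.3332 = +10.8507 (running +10.8507)
  i=2: 0.7987·2.7917 − -2.6692·4.1990 = +13.4377 (running +24.2884)
  i=3: -2.6692·-0.6858 − -3.9663·2.7917 = +12.9033 (running +37.1916)
  i=4: -3.9663·-3.0389 − -0.4988·-0.6858 = +11.7111 (running +48.9027)
  i=5: -0.4988·-2.6039 − 2.6702·-3.0389 = +9.4133 (running +58.3160)
  i=6: 2.6702·1.3332 − 2.8377·-2.6039 = +10.9490 (running +69.2650)
Area = |Σ|/2 = |69.2650|/2 = 34.6325

Area at t=0.23: 34.6325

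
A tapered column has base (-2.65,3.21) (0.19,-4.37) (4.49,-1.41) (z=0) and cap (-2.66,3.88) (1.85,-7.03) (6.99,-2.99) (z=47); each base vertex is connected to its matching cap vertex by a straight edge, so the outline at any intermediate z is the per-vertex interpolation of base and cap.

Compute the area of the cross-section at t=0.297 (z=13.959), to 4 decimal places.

Area at t=0.297: 24.9646

Cross-section at t=0.297: each vertex is (1-t)·p0[i] + t·p1[i].
  v1: (1-0.297)·(-2.65,3.21) + 0.297·(-2.66,3.88) = (-2.6530,3.4090)
  v2: (1-0.297)·(0.19,-4.37) + 0.297·(1.85,-7.03) = (0.6830,-5.1600)
  v3: (1-0.297)·(4.49,-1.41) + 0.297·(6.99,-2.99) = (5.2325,-1.8793)
Shoelace sum Σ(x_i·y_{i+1} − x_{i+1}·y_i):
  i=1: -2.6530·-5.1600 − 0.6830·3.4090 = +11.3610 (running +11.3610)
  i=2: 0.6830·-1.8793 − 5.2325·-5.1600 = +25.7162 (running +37.0772)
  i=3: 5.2325·3.4090 − -2.6530·-1.8793 = +12.8519 (running +49.9291)
Area = |Σ|/2 = |49.9291|/2 = 24.9646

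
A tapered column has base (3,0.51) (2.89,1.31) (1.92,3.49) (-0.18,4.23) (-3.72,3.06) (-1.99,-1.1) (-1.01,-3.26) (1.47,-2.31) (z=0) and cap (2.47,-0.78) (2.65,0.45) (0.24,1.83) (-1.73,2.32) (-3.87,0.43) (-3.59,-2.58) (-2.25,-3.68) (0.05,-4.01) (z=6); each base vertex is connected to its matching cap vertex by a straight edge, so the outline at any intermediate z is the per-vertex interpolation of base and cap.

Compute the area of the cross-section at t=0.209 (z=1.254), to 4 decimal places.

Area at t=0.209: 31.4215

Cross-section at t=0.209: each vertex is (1-t)·p0[i] + t·p1[i].
  v1: (1-0.209)·(3,0.51) + 0.209·(2.47,-0.78) = (2.8892,0.2404)
  v2: (1-0.209)·(2.89,1.31) + 0.209·(2.65,0.45) = (2.8398,1.1303)
  v3: (1-0.209)·(1.92,3.49) + 0.209·(0.24,1.83) = (1.5689,3.1431)
  v4: (1-0.209)·(-0.18,4.23) + 0.209·(-1.73,2.32) = (-0.5040,3.8308)
  v5: (1-0.209)·(-3.72,3.06) + 0.209·(-3.87,0.43) = (-3.7514,2.5103)
  v6: (1-0.209)·(-1.99,-1.1) + 0.209·(-3.59,-2.58) = (-2.3244,-1.4093)
  v7: (1-0.209)·(-1.01,-3.26) + 0.209·(-2.25,-3.68) = (-1.2692,-3.3478)
  v8: (1-0.209)·(1.47,-2.31) + 0.209·(0.05,-4.01) = (1.1732,-2.6653)
Shoelace sum Σ(x_i·y_{i+1} − x_{i+1}·y_i):
  i=1: 2.8892·1.1303 − 2.8398·0.2404 = +2.5829 (running +2.5829)
  i=2: 2.8398·3.1431 − 1.5689·1.1303 = +7.1525 (running +9.7355)
  i=3: 1.5689·3.8308 − -0.5040·3.1431 = +7.5940 (running +17.3295)
  i=4: -0.5040·2.5103 − -3.7514·3.8308 = +13.1056 (running +30.4351)
  i=5: -3.7514·-1.4093 − -2.3244·2.5103 = +11.1219 (running +41.5570)
  i=6: -2.3244·-3.3478 − -1.2692·-1.4093 = +5.9929 (running +47.5499)
  i=7: -1.2692·-2.6653 − 1.1732·-3.3478 = +7.3104 (running +54.8603)
  i=8: 1.1732·0.2404 − 2.8892·-2.6653 = +7.9827 (running +62.8430)
Area = |Σ|/2 = |62.8430|/2 = 31.4215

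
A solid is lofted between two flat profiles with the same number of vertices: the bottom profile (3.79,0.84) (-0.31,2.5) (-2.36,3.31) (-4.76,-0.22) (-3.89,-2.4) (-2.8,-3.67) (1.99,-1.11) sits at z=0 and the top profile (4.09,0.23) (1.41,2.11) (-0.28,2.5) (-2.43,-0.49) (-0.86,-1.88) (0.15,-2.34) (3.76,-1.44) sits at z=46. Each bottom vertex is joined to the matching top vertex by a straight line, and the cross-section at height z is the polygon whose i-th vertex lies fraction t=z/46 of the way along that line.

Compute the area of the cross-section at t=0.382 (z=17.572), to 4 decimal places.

Area at t=0.382: 27.6724

Cross-section at t=0.382: each vertex is (1-t)·p0[i] + t·p1[i].
  v1: (1-0.382)·(3.79,0.84) + 0.382·(4.09,0.23) = (3.9046,0.6070)
  v2: (1-0.382)·(-0.31,2.5) + 0.382·(1.41,2.11) = (0.3470,2.3510)
  v3: (1-0.382)·(-2.36,3.31) + 0.382·(-0.28,2.5) = (-1.5654,3.0006)
  v4: (1-0.382)·(-4.76,-0.22) + 0.382·(-2.43,-0.49) = (-3.8699,-0.3231)
  v5: (1-0.382)·(-3.89,-2.4) + 0.382·(-0.86,-1.88) = (-2.7325,-2.2014)
  v6: (1-0.382)·(-2.8,-3.67) + 0.382·(0.15,-2.34) = (-1.6731,-3.1619)
  v7: (1-0.382)·(1.99,-1.11) + 0.382·(3.76,-1.44) = (2.6661,-1.2361)
Shoelace sum Σ(x_i·y_{i+1} − x_{i+1}·y_i):
  i=1: 3.9046·2.3510 − 0.3470·0.6070 = +8.9691 (running +8.9691)
  i=2: 0.3470·3.0006 − -1.5654·2.3510 = +4.7217 (running +13.6908)
  i=3: -1.5654·-0.3231 − -3.8699·3.0006 = +12.1179 (running +25.8088)
  i=4: -3.8699·-2.2014 − -2.7325·-0.3231 = +7.6361 (running +33.4449)
  i=5: -2.7325·-3.1619 − -1.6731·-2.2014 = +4.9570 (running +38.4019)
  i=6: -1.6731·-1.2361 − 2.6661·-3.1619 = +10.4982 (running +48.9002)
  i=7: 2.6661·0.6070 − 3.9046·-1.2361 = +6.4446 (running +55.3448)
Area = |Σ|/2 = |55.3448|/2 = 27.6724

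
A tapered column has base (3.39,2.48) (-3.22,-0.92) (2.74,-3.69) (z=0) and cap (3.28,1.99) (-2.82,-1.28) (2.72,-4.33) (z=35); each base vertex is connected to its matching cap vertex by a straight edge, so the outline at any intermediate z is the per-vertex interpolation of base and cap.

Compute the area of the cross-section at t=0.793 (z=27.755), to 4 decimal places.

Area at t=0.793: 18.5594

Cross-section at t=0.793: each vertex is (1-t)·p0[i] + t·p1[i].
  v1: (1-0.793)·(3.39,2.48) + 0.793·(3.28,1.99) = (3.3028,2.0914)
  v2: (1-0.793)·(-3.22,-0.92) + 0.793·(-2.82,-1.28) = (-2.9028,-1.2055)
  v3: (1-0.793)·(2.74,-3.69) + 0.793·(2.72,-4.33) = (2.7241,-4.1975)
Shoelace sum Σ(x_i·y_{i+1} − x_{i+1}·y_i):
  i=1: 3.3028·-1.2055 − -2.9028·2.0914 = +2.0896 (running +2.0896)
  i=2: -2.9028·-4.1975 − 2.7241·-1.2055 = +15.4685 (running +17.5580)
  i=3: 2.7241·2.0914 − 3.3028·-4.1975 = +19.5608 (running +37.1188)
Area = |Σ|/2 = |37.1188|/2 = 18.5594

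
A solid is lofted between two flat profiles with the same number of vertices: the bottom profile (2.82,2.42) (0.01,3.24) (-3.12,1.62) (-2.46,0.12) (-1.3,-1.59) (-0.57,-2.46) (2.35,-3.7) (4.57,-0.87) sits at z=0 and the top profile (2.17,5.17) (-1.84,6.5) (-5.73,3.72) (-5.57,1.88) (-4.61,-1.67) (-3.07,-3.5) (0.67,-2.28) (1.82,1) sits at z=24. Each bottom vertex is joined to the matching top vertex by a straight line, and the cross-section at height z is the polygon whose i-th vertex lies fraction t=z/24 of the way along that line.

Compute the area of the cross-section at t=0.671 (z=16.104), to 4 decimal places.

Cross-section at t=0.671: each vertex is (1-t)·p0[i] + t·p1[i].
  v1: (1-0.671)·(2.82,2.42) + 0.671·(2.17,5.17) = (2.3838,4.2652)
  v2: (1-0.671)·(0.01,3.24) + 0.671·(-1.84,6.5) = (-1.2314,5.4275)
  v3: (1-0.671)·(-3.12,1.62) + 0.671·(-5.73,3.72) = (-4.8713,3.0291)
  v4: (1-0.671)·(-2.46,0.12) + 0.671·(-5.57,1.88) = (-4.5468,1.3010)
  v5: (1-0.671)·(-1.3,-1.59) + 0.671·(-4.61,-1.67) = (-3.5210,-1.6437)
  v6: (1-0.671)·(-0.57,-2.46) + 0.671·(-3.07,-3.5) = (-2.2475,-3.1578)
  v7: (1-0.671)·(2.35,-3.7) + 0.671·(0.67,-2.28) = (1.2227,-2.7472)
  v8: (1-0.671)·(4.57,-0.87) + 0.671·(1.82,1) = (2.7248,0.3848)
Shoelace sum Σ(x_i·y_{i+1} − x_{i+1}·y_i):
  i=1: 2.3838·5.4275 − -1.2314·4.2652 = +18.1903 (running +18.1903)
  i=2: -1.2314·3.0291 − -4.8713·5.4275 = +22.7090 (running +40.8992)
  i=3: -4.8713·1.3010 − -4.5468·3.0291 = +7.4354 (running +48.3346)
  i=4: -4.5468·-1.6437 − -3.5210·1.3010 = +12.0542 (running +60.3888)
  i=5: -3.5210·-3.1578 − -2.2475·-1.6437 = +7.4246 (running +67.8134)
  i=6: -2.2475·-2.7472 − 1.2227·-3.1578 = +10.0354 (running +77.8488)
  i=7: 1.2227·0.3848 − 2.7248·-2.7472 = +7.9558 (running +85.8047)
  i=8: 2.7248·4.2652 − 2.3838·0.3848 = +10.7045 (running +96.5092)
Area = |Σ|/2 = |96.5092|/2 = 48.2546

Area at t=0.671: 48.2546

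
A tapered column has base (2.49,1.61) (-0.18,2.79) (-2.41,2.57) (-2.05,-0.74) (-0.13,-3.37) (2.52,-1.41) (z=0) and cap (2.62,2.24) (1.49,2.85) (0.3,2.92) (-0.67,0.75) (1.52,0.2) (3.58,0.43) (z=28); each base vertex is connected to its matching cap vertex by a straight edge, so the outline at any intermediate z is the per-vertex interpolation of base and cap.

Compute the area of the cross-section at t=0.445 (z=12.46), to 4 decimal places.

Area at t=0.445: 14.8915

Cross-section at t=0.445: each vertex is (1-t)·p0[i] + t·p1[i].
  v1: (1-0.445)·(2.49,1.61) + 0.445·(2.62,2.24) = (2.5479,1.8904)
  v2: (1-0.445)·(-0.18,2.79) + 0.445·(1.49,2.85) = (0.5632,2.8167)
  v3: (1-0.445)·(-2.41,2.57) + 0.445·(0.3,2.92) = (-1.2041,2.7257)
  v4: (1-0.445)·(-2.05,-0.74) + 0.445·(-0.67,0.75) = (-1.4359,-0.0769)
  v5: (1-0.445)·(-0.13,-3.37) + 0.445·(1.52,0.2) = (0.6042,-1.7813)
  v6: (1-0.445)·(2.52,-1.41) + 0.445·(3.58,0.43) = (2.9917,-0.5912)
Shoelace sum Σ(x_i·y_{i+1} − x_{i+1}·y_i):
  i=1: 2.5479·2.8167 − 0.5632·1.8904 = +6.1120 (running +6.1120)
  i=2: 0.5632·2.7257 − -1.2041·2.8167 = +4.9265 (running +11.0384)
  i=3: -1.2041·-0.0769 − -1.4359·2.7257 = +4.0066 (running +15.0450)
  i=4: -1.4359·-1.7813 − 0.6042·-0.0769 = +2.6043 (running +17.6493)
  i=5: 0.6042·-0.5912 − 2.9917·-1.7813 = +4.9720 (running +22.6214)
  i=6: 2.9917·1.8904 − 2.5479·-0.5912 = +7.1616 (running +29.7830)
Area = |Σ|/2 = |29.7830|/2 = 14.8915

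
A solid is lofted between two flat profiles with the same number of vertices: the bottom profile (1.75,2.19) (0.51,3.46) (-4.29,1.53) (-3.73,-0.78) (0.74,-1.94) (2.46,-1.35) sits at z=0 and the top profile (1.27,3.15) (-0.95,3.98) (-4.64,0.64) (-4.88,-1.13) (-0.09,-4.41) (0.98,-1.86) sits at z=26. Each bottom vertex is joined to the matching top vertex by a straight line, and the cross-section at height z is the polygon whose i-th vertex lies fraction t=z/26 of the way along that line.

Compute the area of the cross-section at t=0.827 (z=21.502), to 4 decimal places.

Cross-section at t=0.827: each vertex is (1-t)·p0[i] + t·p1[i].
  v1: (1-0.827)·(1.75,2.19) + 0.827·(1.27,3.15) = (1.3530,2.9839)
  v2: (1-0.827)·(0.51,3.46) + 0.827·(-0.95,3.98) = (-0.6974,3.8900)
  v3: (1-0.827)·(-4.29,1.53) + 0.827·(-4.64,0.64) = (-4.5794,0.7940)
  v4: (1-0.827)·(-3.73,-0.78) + 0.827·(-4.88,-1.13) = (-4.6810,-1.0694)
  v5: (1-0.827)·(0.74,-1.94) + 0.827·(-0.09,-4.41) = (0.0536,-3.9827)
  v6: (1-0.827)·(2.46,-1.35) + 0.827·(0.98,-1.86) = (1.2360,-1.7718)
Shoelace sum Σ(x_i·y_{i+1} − x_{i+1}·y_i):
  i=1: 1.3530·3.8900 − -0.6974·2.9839 = +7.3444 (running +7.3444)
  i=2: -0.6974·0.7940 − -4.5794·3.8900 = +17.2605 (running +24.6049)
  i=3: -4.5794·-1.0694 − -4.6810·0.7940 = +8.6141 (running +33.2190)
  i=4: -4.6810·-3.9827 − 0.0536·-1.0694 = +18.7005 (running +51.9195)
  i=5: 0.0536·-1.7718 − 1.2360·-3.9827 = +4.8278 (running +56.7473)
  i=6: 1.2360·2.9839 − 1.3530·-1.7718 = +6.0855 (running +62.8329)
Area = |Σ|/2 = |62.8329|/2 = 31.4164

Area at t=0.827: 31.4164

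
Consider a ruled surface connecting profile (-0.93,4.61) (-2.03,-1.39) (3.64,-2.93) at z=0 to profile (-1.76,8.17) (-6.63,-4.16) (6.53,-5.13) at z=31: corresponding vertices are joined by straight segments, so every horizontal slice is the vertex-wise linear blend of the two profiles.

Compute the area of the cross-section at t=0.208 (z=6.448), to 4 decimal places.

Area at t=0.208: 27.7812

Cross-section at t=0.208: each vertex is (1-t)·p0[i] + t·p1[i].
  v1: (1-0.208)·(-0.93,4.61) + 0.208·(-1.76,8.17) = (-1.1026,5.3505)
  v2: (1-0.208)·(-2.03,-1.39) + 0.208·(-6.63,-4.16) = (-2.9868,-1.9662)
  v3: (1-0.208)·(3.64,-2.93) + 0.208·(6.53,-5.13) = (4.2411,-3.3876)
Shoelace sum Σ(x_i·y_{i+1} − x_{i+1}·y_i):
  i=1: -1.1026·-1.9662 − -2.9868·5.3505 = +18.1488 (running +18.1488)
  i=2: -2.9868·-3.3876 − 4.2411·-1.9662 = +18.4568 (running +36.6056)
  i=3: 4.2411·5.3505 − -1.1026·-3.3876 = +18.9567 (running +55.5623)
Area = |Σ|/2 = |55.5623|/2 = 27.7812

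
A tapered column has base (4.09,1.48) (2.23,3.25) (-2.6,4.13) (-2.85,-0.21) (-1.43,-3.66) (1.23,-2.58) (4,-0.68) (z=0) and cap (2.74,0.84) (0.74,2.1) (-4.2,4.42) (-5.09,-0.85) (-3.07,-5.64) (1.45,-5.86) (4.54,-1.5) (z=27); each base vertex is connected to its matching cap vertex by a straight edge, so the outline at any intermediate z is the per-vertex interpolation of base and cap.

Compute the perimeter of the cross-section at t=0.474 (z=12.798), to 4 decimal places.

Perimeter at t=0.474: 27.0169

Cross-section at t=0.474: each vertex is (1-t)·p0[i] + t·p1[i].
  v1: (1-0.474)·(4.09,1.48) + 0.474·(2.74,0.84) = (3.4501,1.1766)
  v2: (1-0.474)·(2.23,3.25) + 0.474·(0.74,2.1) = (1.5237,2.7049)
  v3: (1-0.474)·(-2.6,4.13) + 0.474·(-4.2,4.42) = (-3.3584,4.2675)
  v4: (1-0.474)·(-2.85,-0.21) + 0.474·(-5.09,-0.85) = (-3.9118,-0.5134)
  v5: (1-0.474)·(-1.43,-3.66) + 0.474·(-3.07,-5.64) = (-2.2074,-4.5985)
  v6: (1-0.474)·(1.23,-2.58) + 0.474·(1.45,-5.86) = (1.3343,-4.1347)
  v7: (1-0.474)·(4,-0.68) + 0.474·(4.54,-1.5) = (4.2560,-1.0687)
Perimeter = Σ |v_{i+1} − v_i|:
  edge 1→2: √(-1.9264² + 1.5283²) = 2.4590 (running 2.4590)
  edge 2→3: √(-4.8821² + 1.5626²) = 5.1261 (running 7.5850)
  edge 3→4: √(-0.5534² + -4.7808²) = 4.8127 (running 12.3978)
  edge 4→5: √(1.7044² + -4.0852²) = 4.4265 (running 16.8242)
  edge 5→6: √(3.5416² + 0.4638²) = 3.5719 (running 20.3961)
  edge 6→7: √(2.9217² + 3.0660²) = 4.2352 (running 24.6313)
  edge 7→1: √(-0.8059² + 2.2453²) = 2.3856 (running 27.0169)
Perimeter = 27.0169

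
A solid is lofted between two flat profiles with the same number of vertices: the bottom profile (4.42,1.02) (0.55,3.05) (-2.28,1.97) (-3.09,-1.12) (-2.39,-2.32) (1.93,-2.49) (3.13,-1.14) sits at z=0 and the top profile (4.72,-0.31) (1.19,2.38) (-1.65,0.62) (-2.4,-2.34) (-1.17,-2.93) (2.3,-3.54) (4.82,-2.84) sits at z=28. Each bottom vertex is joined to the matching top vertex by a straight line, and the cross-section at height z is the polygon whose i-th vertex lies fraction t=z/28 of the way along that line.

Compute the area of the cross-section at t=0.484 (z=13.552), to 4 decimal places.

Area at t=0.484: 29.4131

Cross-section at t=0.484: each vertex is (1-t)·p0[i] + t·p1[i].
  v1: (1-0.484)·(4.42,1.02) + 0.484·(4.72,-0.31) = (4.5652,0.3763)
  v2: (1-0.484)·(0.55,3.05) + 0.484·(1.19,2.38) = (0.8598,2.7257)
  v3: (1-0.484)·(-2.28,1.97) + 0.484·(-1.65,0.62) = (-1.9751,1.3166)
  v4: (1-0.484)·(-3.09,-1.12) + 0.484·(-2.4,-2.34) = (-2.7560,-1.7105)
  v5: (1-0.484)·(-2.39,-2.32) + 0.484·(-1.17,-2.93) = (-1.7995,-2.6152)
  v6: (1-0.484)·(1.93,-2.49) + 0.484·(2.3,-3.54) = (2.1091,-2.9982)
  v7: (1-0.484)·(3.13,-1.14) + 0.484·(4.82,-2.84) = (3.9480,-1.9628)
Shoelace sum Σ(x_i·y_{i+1} − x_{i+1}·y_i):
  i=1: 4.5652·2.7257 − 0.8598·0.3763 = +12.1199 (running +12.1199)
  i=2: 0.8598·1.3166 − -1.9751·2.7257 = +6.5155 (running +18.6354)
  i=3: -1.9751·-1.7105 − -2.7560·1.3166 = +7.0069 (running +25.6424)
  i=4: -2.7560·-2.6152 − -1.7995·-1.7105 = +4.1297 (running +29.7720)
  i=5: -1.7995·-2.9982 − 2.1091·-2.6152 = +10.9111 (running +40.6831)
  i=6: 2.1091·-1.9628 − 3.9480·-2.9982 = +7.6971 (running +48.3802)
  i=7: 3.9480·0.3763 − 4.5652·-1.9628 = +10.4461 (running +58.8263)
Area = |Σ|/2 = |58.8263|/2 = 29.4131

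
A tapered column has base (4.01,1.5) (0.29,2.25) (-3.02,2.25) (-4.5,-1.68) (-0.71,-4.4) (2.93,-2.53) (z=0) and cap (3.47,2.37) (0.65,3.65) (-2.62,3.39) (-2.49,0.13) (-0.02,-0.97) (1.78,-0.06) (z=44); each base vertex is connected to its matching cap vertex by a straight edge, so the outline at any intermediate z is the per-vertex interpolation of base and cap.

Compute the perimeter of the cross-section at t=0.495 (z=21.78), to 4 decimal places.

Cross-section at t=0.495: each vertex is (1-t)·p0[i] + t·p1[i].
  v1: (1-0.495)·(4.01,1.5) + 0.495·(3.47,2.37) = (3.7427,1.9307)
  v2: (1-0.495)·(0.29,2.25) + 0.495·(0.65,3.65) = (0.4682,2.9430)
  v3: (1-0.495)·(-3.02,2.25) + 0.495·(-2.62,3.39) = (-2.8220,2.8143)
  v4: (1-0.495)·(-4.5,-1.68) + 0.495·(-2.49,0.13) = (-3.5050,-0.7840)
  v5: (1-0.495)·(-0.71,-4.4) + 0.495·(-0.02,-0.97) = (-0.3684,-2.7022)
  v6: (1-0.495)·(2.93,-2.53) + 0.495·(1.78,-0.06) = (2.3608,-1.3074)
Perimeter = Σ |v_{i+1} − v_i|:
  edge 1→2: √(-3.2745² + 1.0123²) = 3.4274 (running 3.4274)
  edge 2→3: √(-3.2902² + -0.1287²) = 3.2927 (running 6.7201)
  edge 3→4: √(-0.6830² + -3.5983²) = 3.6626 (running 10.3827)
  edge 4→5: √(3.1366² + -1.9181²) = 3.6766 (running 14.0593)
  edge 5→6: √(2.7292² + 1.3948²) = 3.0650 (running 17.1243)
  edge 6→1: √(1.3819² + 3.2380²) = 3.5206 (running 20.6449)
Perimeter = 20.6449

Perimeter at t=0.495: 20.6449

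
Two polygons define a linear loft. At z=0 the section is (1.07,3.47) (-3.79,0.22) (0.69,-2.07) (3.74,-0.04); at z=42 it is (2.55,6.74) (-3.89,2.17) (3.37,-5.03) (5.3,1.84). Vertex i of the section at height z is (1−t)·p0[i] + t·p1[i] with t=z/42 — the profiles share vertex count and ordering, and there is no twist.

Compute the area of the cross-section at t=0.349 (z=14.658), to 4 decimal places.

Cross-section at t=0.349: each vertex is (1-t)·p0[i] + t·p1[i].
  v1: (1-0.349)·(1.07,3.47) + 0.349·(2.55,6.74) = (1.5865,4.6112)
  v2: (1-0.349)·(-3.79,0.22) + 0.349·(-3.89,2.17) = (-3.8249,0.9005)
  v3: (1-0.349)·(0.69,-2.07) + 0.349·(3.37,-5.03) = (1.6253,-3.1030)
  v4: (1-0.349)·(3.74,-0.04) + 0.349·(5.3,1.84) = (4.2844,0.6161)
Shoelace sum Σ(x_i·y_{i+1} − x_{i+1}·y_i):
  i=1: 1.5865·0.9005 − -3.8249·4.6112 = +19.0662 (running +19.0662)
  i=2: -3.8249·-3.1030 − 1.6253·0.9005 = +10.4051 (running +29.4714)
  i=3: 1.6253·0.6161 − 4.2844·-3.1030 = +14.2962 (running +43.7676)
  i=4: 4.2844·4.6112 − 1.5865·0.6161 = +18.7791 (running +62.5466)
Area = |Σ|/2 = |62.5466|/2 = 31.2733

Area at t=0.349: 31.2733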